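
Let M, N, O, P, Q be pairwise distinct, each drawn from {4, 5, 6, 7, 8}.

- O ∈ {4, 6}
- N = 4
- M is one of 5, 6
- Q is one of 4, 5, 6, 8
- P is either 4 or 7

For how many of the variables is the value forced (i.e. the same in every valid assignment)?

5

N's domain is down to {4}, so N = 4. Eliminate 4 elsewhere: O, P, Q.
O must be 6 (only option left). Eliminate 6 elsewhere: M, Q.
P's domain is down to {7}, so P = 7.
M's domain is down to {5}, so M = 5. Remove 5 from Q.
Q must be 8 (only option left).
Every variable is fixed: M=5, N=4, O=6, P=7, Q=8. That makes 5.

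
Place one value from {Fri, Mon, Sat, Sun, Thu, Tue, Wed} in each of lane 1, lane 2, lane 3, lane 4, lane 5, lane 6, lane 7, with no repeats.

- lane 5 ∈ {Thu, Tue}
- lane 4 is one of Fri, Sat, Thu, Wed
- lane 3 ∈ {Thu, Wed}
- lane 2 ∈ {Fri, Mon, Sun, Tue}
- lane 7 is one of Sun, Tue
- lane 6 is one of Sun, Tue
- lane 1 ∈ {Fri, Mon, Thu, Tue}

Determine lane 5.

Thu

The 7 variables together cover exactly {Fri, Mon, Sat, Sun, Thu, Tue, Wed} — 7 values for 7 variables — and Sat appears only in lane 4's list, so lane 4 = Sat.
The 6 still-open variables together cover exactly {Fri, Mon, Sun, Thu, Tue, Wed} — 6 values for 6 variables — and Wed appears only in lane 3's list, so lane 3 = Wed.
lane 6 and lane 7 between them cover only {Sun, Tue} — a naked pair. Remove those values from lane 1, lane 2, lane 5.
So lane 5 = Thu.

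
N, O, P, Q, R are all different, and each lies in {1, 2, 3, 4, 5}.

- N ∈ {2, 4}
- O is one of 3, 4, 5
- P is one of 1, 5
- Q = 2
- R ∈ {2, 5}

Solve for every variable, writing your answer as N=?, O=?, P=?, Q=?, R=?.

N=4, O=3, P=1, Q=2, R=5

Q must be 2 (only option left). So N, R can't be 2.
R has just one choice, so R = 5. So O, P can't be 5.
N has just one choice, so N = 4. Strike 4 from O.
That leaves O = 3.
P has just one choice, so P = 1.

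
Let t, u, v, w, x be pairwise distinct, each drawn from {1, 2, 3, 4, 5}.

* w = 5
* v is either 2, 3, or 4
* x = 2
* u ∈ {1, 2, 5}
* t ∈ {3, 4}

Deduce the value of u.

1

w has just one choice, so w = 5. Remove 5 from u.
x's domain is down to {2}, so x = 2. Strike 2 from u, v.
So u = 1.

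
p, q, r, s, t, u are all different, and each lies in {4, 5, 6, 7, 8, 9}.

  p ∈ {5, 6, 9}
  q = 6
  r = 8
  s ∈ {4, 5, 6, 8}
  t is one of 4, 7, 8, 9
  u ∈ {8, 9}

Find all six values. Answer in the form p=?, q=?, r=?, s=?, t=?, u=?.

q's domain is down to {6}, so q = 6. So p, s can't be 6.
r must be 8 (only option left). So s, t, u can't be 8.
That leaves u = 9. Eliminate 9 elsewhere: p, t.
That leaves p = 5. Remove 5 from s.
s's domain is down to {4}, so s = 4. So t can't be 4.
t has just one choice, so t = 7.

p=5, q=6, r=8, s=4, t=7, u=9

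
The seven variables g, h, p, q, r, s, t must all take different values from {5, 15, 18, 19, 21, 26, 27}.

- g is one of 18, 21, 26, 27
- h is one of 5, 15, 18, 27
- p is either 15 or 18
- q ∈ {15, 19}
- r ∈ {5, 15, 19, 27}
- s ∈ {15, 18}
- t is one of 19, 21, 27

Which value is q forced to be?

The 7 variables together cover exactly {5, 15, 18, 19, 21, 26, 27} — 7 values for 7 variables — and 26 appears only in g's list, so g = 26.
The 6 still-open variables draw from only 6 values {5, 15, 18, 19, 21, 27}, so each is used; only t can be 21, hence t = 21.
p and s share exactly the 2 values {15, 18}; by pigeonhole those values go to them, so strike 15, 18 from h, q, r.
So q = 19.

19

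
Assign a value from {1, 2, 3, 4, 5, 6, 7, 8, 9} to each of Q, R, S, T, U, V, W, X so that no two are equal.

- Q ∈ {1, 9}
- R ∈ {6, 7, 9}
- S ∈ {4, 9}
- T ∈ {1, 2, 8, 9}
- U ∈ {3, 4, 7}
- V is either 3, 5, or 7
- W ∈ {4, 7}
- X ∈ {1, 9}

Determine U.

3

Q and X between them cover only {1, 9} — a naked pair. Remove those values from R, S, T.
S has just one choice, so S = 4. Eliminate 4 elsewhere: U, W.
W's domain is down to {7}, so W = 7. So R, U, V can't be 7.
So U = 3.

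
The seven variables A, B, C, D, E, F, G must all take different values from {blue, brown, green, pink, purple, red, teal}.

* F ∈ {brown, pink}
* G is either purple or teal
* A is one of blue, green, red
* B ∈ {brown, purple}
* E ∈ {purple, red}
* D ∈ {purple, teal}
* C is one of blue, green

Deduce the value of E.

The 7 variables together cover exactly {blue, brown, green, pink, purple, red, teal} — 7 values for 7 variables — and pink appears only in F's list, so F = pink.
The 6 still-open variables draw from only 6 values {blue, brown, green, purple, red, teal}, so each is used; only B can be brown, hence B = brown.
The 2 variables D and G are confined to {purple, teal}, which locks those values in; drop them from E.
So E = red.

red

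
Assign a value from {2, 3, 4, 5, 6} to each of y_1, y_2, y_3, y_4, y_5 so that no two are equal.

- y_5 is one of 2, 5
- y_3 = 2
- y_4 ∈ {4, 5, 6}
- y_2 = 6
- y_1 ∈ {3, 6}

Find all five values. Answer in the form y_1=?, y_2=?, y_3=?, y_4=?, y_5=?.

y_1=3, y_2=6, y_3=2, y_4=4, y_5=5

y_2 must be 6 (only option left). Remove 6 from y_1, y_4.
y_3 has just one choice, so y_3 = 2. Eliminate 2 elsewhere: y_5.
y_5 has just one choice, so y_5 = 5. Remove 5 from y_4.
y_1 must be 3 (only option left).
y_4's domain is down to {4}, so y_4 = 4.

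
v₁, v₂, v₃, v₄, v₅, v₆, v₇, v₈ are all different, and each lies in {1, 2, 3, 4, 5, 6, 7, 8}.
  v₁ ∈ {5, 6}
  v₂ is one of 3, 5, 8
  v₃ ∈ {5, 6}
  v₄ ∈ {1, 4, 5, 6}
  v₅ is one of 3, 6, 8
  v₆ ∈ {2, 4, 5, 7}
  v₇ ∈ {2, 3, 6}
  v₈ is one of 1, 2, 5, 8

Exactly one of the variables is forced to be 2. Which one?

v₇

The 8 variables draw from only 8 values {1, 2, 3, 4, 5, 6, 7, 8}, so each is used; only v₆ can be 7, hence v₆ = 7.
Among the 7 still-open variables, 4 fits only v₄ (and all 7 values in {1, 2, 3, 4, 5, 6, 8} must be used), so v₄ = 4.
The 6 still-open variables together cover exactly {1, 2, 3, 5, 6, 8} — 6 values for 6 variables — and 1 appears only in v₈'s list, so v₈ = 1.
The 5 still-open variables together cover exactly {2, 3, 5, 6, 8} — 5 values for 5 variables — and 2 appears only in v₇'s list, so v₇ = 2.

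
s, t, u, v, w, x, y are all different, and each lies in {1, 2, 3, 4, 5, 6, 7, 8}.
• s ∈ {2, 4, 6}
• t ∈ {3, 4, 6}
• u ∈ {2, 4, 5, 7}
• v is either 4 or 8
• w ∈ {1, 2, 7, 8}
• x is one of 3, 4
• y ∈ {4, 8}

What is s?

2

v and y share exactly the 2 values {4, 8}; by pigeonhole those values go to them, so strike 4, 8 from s, t, u, w, x.
That leaves x = 3. Strike 3 from t.
t has just one choice, so t = 6. Remove 6 from s.
So s = 2.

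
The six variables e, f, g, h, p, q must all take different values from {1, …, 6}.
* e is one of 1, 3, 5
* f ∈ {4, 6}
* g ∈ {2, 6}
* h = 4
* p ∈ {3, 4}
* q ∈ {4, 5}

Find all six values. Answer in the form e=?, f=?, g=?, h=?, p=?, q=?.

h must be 4 (only option left). Eliminate 4 elsewhere: f, p, q.
p must be 3 (only option left). So e can't be 3.
That leaves q = 5. Strike 5 from e.
That leaves e = 1.
That leaves f = 6. Remove 6 from g.
g's domain is down to {2}, so g = 2.

e=1, f=6, g=2, h=4, p=3, q=5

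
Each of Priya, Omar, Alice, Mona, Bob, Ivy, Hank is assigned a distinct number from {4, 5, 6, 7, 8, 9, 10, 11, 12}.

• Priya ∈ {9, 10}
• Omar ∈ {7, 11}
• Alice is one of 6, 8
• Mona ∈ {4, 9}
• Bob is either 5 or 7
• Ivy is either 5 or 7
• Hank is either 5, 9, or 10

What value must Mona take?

The 2 variables Bob and Ivy are confined to {5, 7}, which locks those values in; drop them from Omar, Hank.
Omar has just one choice, so Omar = 11.
Priya and Hank between them cover only {9, 10} — a naked pair. Remove those values from Mona.
So Mona = 4.

4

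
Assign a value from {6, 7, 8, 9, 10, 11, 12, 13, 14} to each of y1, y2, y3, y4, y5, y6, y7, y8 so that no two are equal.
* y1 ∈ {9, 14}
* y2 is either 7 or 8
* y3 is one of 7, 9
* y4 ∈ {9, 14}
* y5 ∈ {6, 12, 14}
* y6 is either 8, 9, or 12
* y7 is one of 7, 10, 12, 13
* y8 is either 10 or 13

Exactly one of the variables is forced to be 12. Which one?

y6

Among the 8 variables, 6 fits only y5 (and all 8 values in {6, 7, 8, 9, 10, 12, 13, 14} must be used), so y5 = 6.
y1 and y4 between them cover only {9, 14} — a naked pair. Remove those values from y3, y6.
y3 must be 7 (only option left). Remove 7 from y2, y7.
y2 has just one choice, so y2 = 8. So y6 can't be 8.
So 12 goes to y6.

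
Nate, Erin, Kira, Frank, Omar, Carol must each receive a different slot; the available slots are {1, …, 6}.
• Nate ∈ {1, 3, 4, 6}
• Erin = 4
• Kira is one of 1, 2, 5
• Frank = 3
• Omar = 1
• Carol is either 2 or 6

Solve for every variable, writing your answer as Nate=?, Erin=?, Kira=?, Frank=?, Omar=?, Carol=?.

Erin has just one choice, so Erin = 4. Eliminate 4 elsewhere: Nate.
Frank's domain is down to {3}, so Frank = 3. Strike 3 from Nate.
Omar's domain is down to {1}, so Omar = 1. Strike 1 from Nate, Kira.
Nate's domain is down to {6}, so Nate = 6. So Carol can't be 6.
That leaves Carol = 2. So Kira can't be 2.
Kira must be 5 (only option left).

Nate=6, Erin=4, Kira=5, Frank=3, Omar=1, Carol=2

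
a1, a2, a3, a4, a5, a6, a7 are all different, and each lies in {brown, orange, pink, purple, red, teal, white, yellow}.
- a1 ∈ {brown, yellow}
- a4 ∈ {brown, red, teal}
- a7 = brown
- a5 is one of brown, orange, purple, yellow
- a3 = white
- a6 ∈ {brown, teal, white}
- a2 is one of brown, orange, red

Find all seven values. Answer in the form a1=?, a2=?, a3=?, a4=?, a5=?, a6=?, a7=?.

a3's domain is down to {white}, so a3 = white. Eliminate white elsewhere: a6.
a7's domain is down to {brown}, so a7 = brown. Eliminate brown elsewhere: a1, a2, a4, a5, a6.
a1 has just one choice, so a1 = yellow. Strike yellow from a5.
a6 has just one choice, so a6 = teal. Strike teal from a4.
a4 must be red (only option left). Remove red from a2.
That leaves a2 = orange. So a5 can't be orange.
a5's domain is down to {purple}, so a5 = purple.

a1=yellow, a2=orange, a3=white, a4=red, a5=purple, a6=teal, a7=brown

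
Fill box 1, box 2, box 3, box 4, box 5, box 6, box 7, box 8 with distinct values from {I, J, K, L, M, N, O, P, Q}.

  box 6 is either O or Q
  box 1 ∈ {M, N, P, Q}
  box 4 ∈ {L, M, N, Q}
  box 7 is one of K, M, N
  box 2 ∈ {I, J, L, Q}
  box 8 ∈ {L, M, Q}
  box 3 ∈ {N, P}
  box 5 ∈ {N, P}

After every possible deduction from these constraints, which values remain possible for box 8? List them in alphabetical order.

The 2 variables box 3 and box 5 are confined to {N, P}, which locks those values in; drop them from box 1, box 4, box 7.
box 1, box 4, box 8 share exactly the 3 values {L, M, Q}; by pigeonhole those values go to them, so strike L, M, Q from box 2, box 6, box 7.
box 6's domain is down to {O}, so box 6 = O.
box 7's domain is down to {K}, so box 7 = K.
No further eliminations apply; box 8 can still be any of L, M, Q.

L, M, Q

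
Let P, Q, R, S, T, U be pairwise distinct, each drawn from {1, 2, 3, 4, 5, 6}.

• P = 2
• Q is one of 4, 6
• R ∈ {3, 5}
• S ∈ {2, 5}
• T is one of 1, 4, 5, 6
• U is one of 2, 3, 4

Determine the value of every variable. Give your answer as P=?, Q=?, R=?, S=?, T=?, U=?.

P=2, Q=6, R=3, S=5, T=1, U=4

P must be 2 (only option left). Remove 2 from S, U.
S has just one choice, so S = 5. Eliminate 5 elsewhere: R, T.
That leaves R = 3. Remove 3 from U.
That leaves U = 4. Eliminate 4 elsewhere: Q, T.
Q has just one choice, so Q = 6. So T can't be 6.
That leaves T = 1.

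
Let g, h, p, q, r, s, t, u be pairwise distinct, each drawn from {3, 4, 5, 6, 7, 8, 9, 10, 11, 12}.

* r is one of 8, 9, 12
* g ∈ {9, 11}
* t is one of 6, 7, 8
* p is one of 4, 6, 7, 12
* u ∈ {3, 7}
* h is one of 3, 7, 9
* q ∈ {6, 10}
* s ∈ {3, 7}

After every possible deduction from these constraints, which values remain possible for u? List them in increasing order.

3, 7

s and u share exactly the 2 values {3, 7}; by pigeonhole those values go to them, so strike 3, 7 from h, p, t.
h must be 9 (only option left). So g, r can't be 9.
g has just one choice, so g = 11.
No further eliminations apply; u can still be any of 3, 7.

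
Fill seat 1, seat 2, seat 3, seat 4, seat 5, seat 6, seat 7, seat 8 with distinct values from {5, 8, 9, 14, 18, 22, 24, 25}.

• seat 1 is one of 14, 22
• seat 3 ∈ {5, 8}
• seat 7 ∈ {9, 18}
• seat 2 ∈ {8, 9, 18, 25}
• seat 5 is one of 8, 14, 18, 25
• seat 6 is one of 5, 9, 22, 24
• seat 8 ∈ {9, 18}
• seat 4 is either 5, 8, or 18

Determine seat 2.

25

The 8 variables together cover exactly {5, 8, 9, 14, 18, 22, 24, 25} — 8 values for 8 variables — and 24 appears only in seat 6's list, so seat 6 = 24.
The 7 still-open variables draw from only 7 values {5, 8, 9, 14, 18, 22, 25}, so each is used; only seat 1 can be 22, hence seat 1 = 22.
The 6 still-open variables together cover exactly {5, 8, 9, 14, 18, 25} — 6 values for 6 variables — and 14 appears only in seat 5's list, so seat 5 = 14.
Among the 5 still-open variables, 25 fits only seat 2 (and all 5 values in {5, 8, 9, 18, 25} must be used), so seat 2 = 25.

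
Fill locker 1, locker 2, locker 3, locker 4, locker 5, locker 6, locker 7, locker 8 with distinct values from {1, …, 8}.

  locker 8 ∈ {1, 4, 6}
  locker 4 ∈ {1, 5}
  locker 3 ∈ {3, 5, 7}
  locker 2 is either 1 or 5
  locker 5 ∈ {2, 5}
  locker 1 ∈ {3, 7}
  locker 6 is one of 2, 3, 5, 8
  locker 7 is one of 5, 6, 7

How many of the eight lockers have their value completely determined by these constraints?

The 8 variables draw from only 8 values {1, 2, 3, 4, 5, 6, 7, 8}, so each is used; only locker 8 can be 4, hence locker 8 = 4.
The 7 still-open variables together cover exactly {1, 2, 3, 5, 6, 7, 8} — 7 values for 7 variables — and 6 appears only in locker 7's list, so locker 7 = 6.
The 6 still-open variables draw from only 6 values {1, 2, 3, 5, 7, 8}, so each is used; only locker 6 can be 8, hence locker 6 = 8.
Among the 5 still-open variables, 2 fits only locker 5 (and all 5 values in {1, 2, 3, 5, 7} must be used), so locker 5 = 2.
locker 2 and locker 4 between them cover only {1, 5} — a naked pair. Remove those values from locker 3.
Determined: locker 5=2, locker 6=8, locker 7=6, locker 8=4. The other lockers each still have more than one consistent value. That makes 4.

4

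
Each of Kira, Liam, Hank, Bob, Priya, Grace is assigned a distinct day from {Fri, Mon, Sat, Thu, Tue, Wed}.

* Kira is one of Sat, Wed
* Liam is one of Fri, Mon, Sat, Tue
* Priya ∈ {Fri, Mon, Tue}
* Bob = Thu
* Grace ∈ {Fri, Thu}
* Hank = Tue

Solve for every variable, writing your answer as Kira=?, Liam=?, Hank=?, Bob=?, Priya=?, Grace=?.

Hank's domain is down to {Tue}, so Hank = Tue. So Liam, Priya can't be Tue.
Bob must be Thu (only option left). So Grace can't be Thu.
Grace's domain is down to {Fri}, so Grace = Fri. Remove Fri from Liam, Priya.
Priya's domain is down to {Mon}, so Priya = Mon. So Liam can't be Mon.
Liam has just one choice, so Liam = Sat. So Kira can't be Sat.
Kira has just one choice, so Kira = Wed.

Kira=Wed, Liam=Sat, Hank=Tue, Bob=Thu, Priya=Mon, Grace=Fri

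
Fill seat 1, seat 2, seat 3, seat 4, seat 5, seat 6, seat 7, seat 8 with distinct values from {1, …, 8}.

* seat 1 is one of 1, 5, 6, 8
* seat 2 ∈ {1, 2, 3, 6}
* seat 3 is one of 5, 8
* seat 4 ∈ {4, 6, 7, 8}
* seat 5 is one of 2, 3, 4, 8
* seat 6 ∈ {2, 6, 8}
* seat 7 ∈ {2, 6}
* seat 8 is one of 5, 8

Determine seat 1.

The 8 variables draw from only 8 values {1, 2, 3, 4, 5, 6, 7, 8}, so each is used; only seat 4 can be 7, hence seat 4 = 7.
The 7 still-open variables draw from only 7 values {1, 2, 3, 4, 5, 6, 8}, so each is used; only seat 5 can be 4, hence seat 5 = 4.
The 6 still-open variables together cover exactly {1, 2, 3, 5, 6, 8} — 6 values for 6 variables — and 3 appears only in seat 2's list, so seat 2 = 3.
The 5 still-open variables draw from only 5 values {1, 2, 5, 6, 8}, so each is used; only seat 1 can be 1, hence seat 1 = 1.

1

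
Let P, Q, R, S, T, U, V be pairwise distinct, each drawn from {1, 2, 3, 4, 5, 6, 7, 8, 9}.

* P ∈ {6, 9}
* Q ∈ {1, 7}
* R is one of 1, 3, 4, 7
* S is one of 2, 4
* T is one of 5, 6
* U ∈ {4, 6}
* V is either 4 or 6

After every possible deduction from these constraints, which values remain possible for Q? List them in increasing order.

The 2 variables U and V are confined to {4, 6}, which locks those values in; drop them from P, R, S, T.
That leaves P = 9.
That leaves S = 2.
T's domain is down to {5}, so T = 5.
No further eliminations apply; Q can still be any of 1, 7.

1, 7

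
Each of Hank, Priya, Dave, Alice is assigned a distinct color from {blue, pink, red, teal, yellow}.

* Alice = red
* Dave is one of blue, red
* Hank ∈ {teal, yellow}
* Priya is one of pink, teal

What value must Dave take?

Alice has just one choice, so Alice = red. Strike red from Dave.
So Dave = blue.

blue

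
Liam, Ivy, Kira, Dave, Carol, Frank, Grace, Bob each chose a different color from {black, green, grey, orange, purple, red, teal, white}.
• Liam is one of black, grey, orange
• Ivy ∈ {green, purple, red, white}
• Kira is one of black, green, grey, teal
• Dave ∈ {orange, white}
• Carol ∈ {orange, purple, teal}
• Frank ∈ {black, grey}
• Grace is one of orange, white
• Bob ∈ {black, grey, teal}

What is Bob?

teal

The 8 variables draw from only 8 values {black, green, grey, orange, purple, red, teal, white}, so each is used; only Ivy can be red, hence Ivy = red.
The 7 still-open variables together cover exactly {black, green, grey, orange, purple, teal, white} — 7 values for 7 variables — and green appears only in Kira's list, so Kira = green.
Among the 6 still-open variables, purple fits only Carol (and all 6 values in {black, grey, orange, purple, teal, white} must be used), so Carol = purple.
Among the 5 still-open variables, teal fits only Bob (and all 5 values in {black, grey, orange, teal, white} must be used), so Bob = teal.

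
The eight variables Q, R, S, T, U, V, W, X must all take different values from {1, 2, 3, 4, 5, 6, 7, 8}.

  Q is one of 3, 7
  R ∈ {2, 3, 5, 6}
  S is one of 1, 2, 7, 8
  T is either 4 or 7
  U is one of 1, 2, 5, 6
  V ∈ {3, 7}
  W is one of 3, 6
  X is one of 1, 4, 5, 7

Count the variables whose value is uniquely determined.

3

The 8 variables draw from only 8 values {1, 2, 3, 4, 5, 6, 7, 8}, so each is used; only S can be 8, hence S = 8.
The 2 variables Q and V are confined to {3, 7}, which locks those values in; drop them from R, T, W, X.
T's domain is down to {4}, so T = 4. Strike 4 from X.
W must be 6 (only option left). So R, U can't be 6.
Determined: S=8, T=4, W=6. The other variables each still have more than one consistent value. That makes 3.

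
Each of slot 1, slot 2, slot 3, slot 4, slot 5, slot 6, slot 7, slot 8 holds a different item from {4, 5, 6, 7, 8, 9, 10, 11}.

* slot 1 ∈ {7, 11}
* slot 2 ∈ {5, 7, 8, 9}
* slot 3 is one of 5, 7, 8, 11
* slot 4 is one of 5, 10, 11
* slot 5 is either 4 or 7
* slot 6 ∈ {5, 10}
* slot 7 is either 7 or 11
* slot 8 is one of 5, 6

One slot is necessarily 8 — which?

The 8 variables together cover exactly {4, 5, 6, 7, 8, 9, 10, 11} — 8 values for 8 variables — and 4 appears only in slot 5's list, so slot 5 = 4.
Among the 7 still-open variables, 6 fits only slot 8 (and all 7 values in {5, 6, 7, 8, 9, 10, 11} must be used), so slot 8 = 6.
Among the 6 still-open variables, 9 fits only slot 2 (and all 6 values in {5, 7, 8, 9, 10, 11} must be used), so slot 2 = 9.
The 5 still-open variables draw from only 5 values {5, 7, 8, 10, 11}, so each is used; only slot 3 can be 8, hence slot 3 = 8.

slot 3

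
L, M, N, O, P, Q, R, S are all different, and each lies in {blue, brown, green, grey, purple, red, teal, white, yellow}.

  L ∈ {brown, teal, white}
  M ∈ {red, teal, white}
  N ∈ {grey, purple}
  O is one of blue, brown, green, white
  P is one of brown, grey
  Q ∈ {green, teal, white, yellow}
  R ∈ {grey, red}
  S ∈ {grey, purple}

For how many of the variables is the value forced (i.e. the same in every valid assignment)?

N and S share exactly the 2 values {grey, purple}; by pigeonhole those values go to them, so strike grey, purple from P, R.
P's domain is down to {brown}, so P = brown. Strike brown from L, O.
That leaves R = red. Eliminate red elsewhere: M.
L and M share exactly the 2 values {teal, white}; by pigeonhole those values go to them, so strike teal, white from O, Q.
Determined: P=brown, R=red. The other variables each still have more than one consistent value. That makes 2.

2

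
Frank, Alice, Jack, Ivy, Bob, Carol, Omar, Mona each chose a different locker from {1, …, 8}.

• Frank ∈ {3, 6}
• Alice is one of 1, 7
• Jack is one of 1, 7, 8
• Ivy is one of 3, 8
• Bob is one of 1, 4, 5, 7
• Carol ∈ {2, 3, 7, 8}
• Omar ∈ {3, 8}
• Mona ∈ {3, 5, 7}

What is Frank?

The 8 variables draw from only 8 values {1, 2, 3, 4, 5, 6, 7, 8}, so each is used; only Carol can be 2, hence Carol = 2.
The 7 still-open variables draw from only 7 values {1, 3, 4, 5, 6, 7, 8}, so each is used; only Bob can be 4, hence Bob = 4.
The 6 still-open variables draw from only 6 values {1, 3, 5, 6, 7, 8}, so each is used; only Mona can be 5, hence Mona = 5.
Among the 5 still-open variables, 6 fits only Frank (and all 5 values in {1, 3, 6, 7, 8} must be used), so Frank = 6.

6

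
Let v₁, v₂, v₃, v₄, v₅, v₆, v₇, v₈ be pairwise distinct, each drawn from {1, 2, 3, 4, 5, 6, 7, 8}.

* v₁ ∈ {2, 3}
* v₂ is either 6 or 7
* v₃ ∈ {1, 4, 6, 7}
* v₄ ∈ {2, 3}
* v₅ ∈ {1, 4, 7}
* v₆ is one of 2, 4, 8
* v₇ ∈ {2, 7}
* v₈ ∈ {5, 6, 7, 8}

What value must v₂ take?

Among the 8 variables, 5 fits only v₈ (and all 8 values in {1, 2, 3, 4, 5, 6, 7, 8} must be used), so v₈ = 5.
The 7 still-open variables together cover exactly {1, 2, 3, 4, 6, 7, 8} — 7 values for 7 variables — and 8 appears only in v₆'s list, so v₆ = 8.
v₁ and v₄ share exactly the 2 values {2, 3}; by pigeonhole those values go to them, so strike 2, 3 from v₇.
That leaves v₇ = 7. Eliminate 7 elsewhere: v₂, v₃, v₅.
So v₂ = 6.

6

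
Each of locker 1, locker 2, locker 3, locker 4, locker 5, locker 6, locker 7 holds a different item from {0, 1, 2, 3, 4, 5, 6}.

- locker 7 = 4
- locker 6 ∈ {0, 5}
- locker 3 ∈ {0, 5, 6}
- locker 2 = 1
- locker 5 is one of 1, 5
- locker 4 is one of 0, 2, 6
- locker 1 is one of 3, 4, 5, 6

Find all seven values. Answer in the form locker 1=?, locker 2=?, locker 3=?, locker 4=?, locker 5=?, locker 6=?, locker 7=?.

locker 1=3, locker 2=1, locker 3=6, locker 4=2, locker 5=5, locker 6=0, locker 7=4

locker 2 has just one choice, so locker 2 = 1. So locker 5 can't be 1.
locker 5's domain is down to {5}, so locker 5 = 5. Eliminate 5 elsewhere: locker 1, locker 3, locker 6.
locker 6 has just one choice, so locker 6 = 0. Strike 0 from locker 3, locker 4.
That leaves locker 7 = 4. Strike 4 from locker 1.
locker 3's domain is down to {6}, so locker 3 = 6. Strike 6 from locker 1, locker 4.
locker 4 must be 2 (only option left).
That leaves locker 1 = 3.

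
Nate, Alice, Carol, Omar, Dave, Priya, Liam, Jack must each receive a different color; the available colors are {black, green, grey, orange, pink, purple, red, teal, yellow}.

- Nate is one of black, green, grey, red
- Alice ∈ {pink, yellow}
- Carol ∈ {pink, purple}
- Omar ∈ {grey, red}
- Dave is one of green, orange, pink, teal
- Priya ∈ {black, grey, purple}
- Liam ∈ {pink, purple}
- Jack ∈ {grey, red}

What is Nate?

green

Carol and Liam share exactly the 2 values {pink, purple}; by pigeonhole those values go to them, so strike pink, purple from Alice, Dave, Priya.
Alice must be yellow (only option left).
Omar and Jack share exactly the 2 values {grey, red}; by pigeonhole those values go to them, so strike grey, red from Nate, Priya.
Priya must be black (only option left). Eliminate black elsewhere: Nate.
So Nate = green.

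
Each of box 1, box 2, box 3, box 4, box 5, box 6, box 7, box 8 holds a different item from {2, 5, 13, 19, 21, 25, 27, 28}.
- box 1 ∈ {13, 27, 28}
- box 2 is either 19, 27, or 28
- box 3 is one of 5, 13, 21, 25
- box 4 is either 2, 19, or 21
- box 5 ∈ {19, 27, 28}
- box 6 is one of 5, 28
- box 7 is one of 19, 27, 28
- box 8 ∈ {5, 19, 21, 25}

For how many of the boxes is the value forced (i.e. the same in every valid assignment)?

The 8 variables together cover exactly {2, 5, 13, 19, 21, 25, 27, 28} — 8 values for 8 variables — and 2 appears only in box 4's list, so box 4 = 2.
box 2, box 5, box 7 between them cover only {19, 27, 28} — a naked triple. Remove those values from box 1, box 6, box 8.
box 1 must be 13 (only option left). Remove 13 from box 3.
box 6's domain is down to {5}, so box 6 = 5. Eliminate 5 elsewhere: box 3, box 8.
Determined: box 1=13, box 4=2, box 6=5. The other boxes each still have more than one consistent value. That makes 3.

3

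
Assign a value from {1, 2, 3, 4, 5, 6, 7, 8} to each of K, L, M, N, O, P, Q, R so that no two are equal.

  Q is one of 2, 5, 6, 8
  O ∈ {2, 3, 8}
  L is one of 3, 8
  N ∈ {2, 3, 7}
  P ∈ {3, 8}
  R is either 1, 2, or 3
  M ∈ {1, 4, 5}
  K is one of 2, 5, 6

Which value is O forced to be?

2

Among the 8 variables, 4 fits only M (and all 8 values in {1, 2, 3, 4, 5, 6, 7, 8} must be used), so M = 4.
The 7 still-open variables draw from only 7 values {1, 2, 3, 5, 6, 7, 8}, so each is used; only R can be 1, hence R = 1.
The 6 still-open variables together cover exactly {2, 3, 5, 6, 7, 8} — 6 values for 6 variables — and 7 appears only in N's list, so N = 7.
L and P between them cover only {3, 8} — a naked pair. Remove those values from O, Q.
So O = 2.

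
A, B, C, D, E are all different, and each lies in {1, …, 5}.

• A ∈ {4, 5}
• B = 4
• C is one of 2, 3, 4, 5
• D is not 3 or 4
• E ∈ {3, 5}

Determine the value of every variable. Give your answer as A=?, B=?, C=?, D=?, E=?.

B's domain is down to {4}, so B = 4. So A, C can't be 4.
A has just one choice, so A = 5. Remove 5 from C, D, E.
E must be 3 (only option left). Remove 3 from C.
C must be 2 (only option left). Strike 2 from D.
D must be 1 (only option left).

A=5, B=4, C=2, D=1, E=3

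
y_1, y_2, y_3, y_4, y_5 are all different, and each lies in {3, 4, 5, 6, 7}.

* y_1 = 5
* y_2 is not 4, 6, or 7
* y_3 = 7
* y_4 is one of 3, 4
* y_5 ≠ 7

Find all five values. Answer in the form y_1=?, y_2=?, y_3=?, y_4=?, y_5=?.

y_1=5, y_2=3, y_3=7, y_4=4, y_5=6

y_1 has just one choice, so y_1 = 5. Strike 5 from y_2, y_5.
y_2's domain is down to {3}, so y_2 = 3. Remove 3 from y_4, y_5.
y_3 has just one choice, so y_3 = 7.
y_4 has just one choice, so y_4 = 4. Strike 4 from y_5.
y_5 must be 6 (only option left).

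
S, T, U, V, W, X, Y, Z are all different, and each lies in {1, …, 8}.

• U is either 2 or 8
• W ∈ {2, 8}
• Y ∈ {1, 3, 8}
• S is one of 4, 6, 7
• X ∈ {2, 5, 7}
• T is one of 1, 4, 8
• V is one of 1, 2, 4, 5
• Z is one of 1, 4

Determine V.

The 8 variables draw from only 8 values {1, 2, 3, 4, 5, 6, 7, 8}, so each is used; only Y can be 3, hence Y = 3.
The 7 still-open variables draw from only 7 values {1, 2, 4, 5, 6, 7, 8}, so each is used; only S can be 6, hence S = 6.
Among the 6 still-open variables, 7 fits only X (and all 6 values in {1, 2, 4, 5, 7, 8} must be used), so X = 7.
The 5 still-open variables together cover exactly {1, 2, 4, 5, 8} — 5 values for 5 variables — and 5 appears only in V's list, so V = 5.

5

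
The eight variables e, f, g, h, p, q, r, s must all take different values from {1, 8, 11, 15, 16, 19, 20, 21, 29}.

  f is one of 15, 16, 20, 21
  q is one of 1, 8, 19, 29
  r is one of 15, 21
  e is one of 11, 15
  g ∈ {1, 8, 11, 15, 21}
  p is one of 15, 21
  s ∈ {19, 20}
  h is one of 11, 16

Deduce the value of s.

19

p and r between them cover only {15, 21} — a naked pair. Remove those values from e, f, g.
That leaves e = 11. Eliminate 11 elsewhere: g, h.
h's domain is down to {16}, so h = 16. So f can't be 16.
f has just one choice, so f = 20. Eliminate 20 elsewhere: s.
So s = 19.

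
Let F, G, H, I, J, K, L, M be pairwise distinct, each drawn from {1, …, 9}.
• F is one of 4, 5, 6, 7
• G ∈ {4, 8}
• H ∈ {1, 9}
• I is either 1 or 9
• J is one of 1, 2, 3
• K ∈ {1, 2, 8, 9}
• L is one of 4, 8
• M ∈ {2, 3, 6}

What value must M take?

6

G and L share exactly the 2 values {4, 8}; by pigeonhole those values go to them, so strike 4, 8 from F, K.
H and I between them cover only {1, 9} — a naked pair. Remove those values from J, K.
K's domain is down to {2}, so K = 2. Strike 2 from J, M.
That leaves J = 3. Eliminate 3 elsewhere: M.
So M = 6.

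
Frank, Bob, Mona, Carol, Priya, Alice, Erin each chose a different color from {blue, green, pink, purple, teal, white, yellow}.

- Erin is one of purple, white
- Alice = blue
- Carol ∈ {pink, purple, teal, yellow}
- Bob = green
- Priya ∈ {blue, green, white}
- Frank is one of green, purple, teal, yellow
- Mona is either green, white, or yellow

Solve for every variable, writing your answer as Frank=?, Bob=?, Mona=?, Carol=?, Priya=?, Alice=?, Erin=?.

Frank=teal, Bob=green, Mona=yellow, Carol=pink, Priya=white, Alice=blue, Erin=purple

Bob has just one choice, so Bob = green. So Frank, Mona, Priya can't be green.
Alice has just one choice, so Alice = blue. Strike blue from Priya.
Priya must be white (only option left). So Mona, Erin can't be white.
Erin's domain is down to {purple}, so Erin = purple. Remove purple from Frank, Carol.
Mona must be yellow (only option left). Remove yellow from Frank, Carol.
That leaves Frank = teal. Strike teal from Carol.
Carol has just one choice, so Carol = pink.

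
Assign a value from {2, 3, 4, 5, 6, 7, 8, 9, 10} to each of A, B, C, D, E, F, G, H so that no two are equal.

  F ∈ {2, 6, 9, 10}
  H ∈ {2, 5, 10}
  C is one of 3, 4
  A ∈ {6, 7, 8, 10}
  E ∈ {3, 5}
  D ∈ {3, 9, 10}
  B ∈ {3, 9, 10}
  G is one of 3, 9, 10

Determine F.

6

B, D, G between them cover only {3, 9, 10} — a naked triple. Remove those values from A, C, E, F, H.
C has just one choice, so C = 4.
E's domain is down to {5}, so E = 5. So H can't be 5.
That leaves H = 2. So F can't be 2.
So F = 6.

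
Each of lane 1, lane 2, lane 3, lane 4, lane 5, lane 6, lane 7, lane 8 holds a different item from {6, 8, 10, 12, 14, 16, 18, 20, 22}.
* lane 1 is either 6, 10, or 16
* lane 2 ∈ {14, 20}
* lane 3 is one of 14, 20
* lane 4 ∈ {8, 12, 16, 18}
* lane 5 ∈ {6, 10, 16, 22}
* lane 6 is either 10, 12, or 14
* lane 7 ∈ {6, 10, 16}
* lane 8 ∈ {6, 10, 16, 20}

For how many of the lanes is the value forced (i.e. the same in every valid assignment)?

2

lane 2 and lane 3 share exactly the 2 values {14, 20}; by pigeonhole those values go to them, so strike 14, 20 from lane 6, lane 8.
The 3 variables lane 1, lane 7, lane 8 are confined to {6, 10, 16}, which locks those values in; drop them from lane 4, lane 5, lane 6.
lane 5 has just one choice, so lane 5 = 22.
lane 6 must be 12 (only option left). Strike 12 from lane 4.
Determined: lane 5=22, lane 6=12. The other lanes each still have more than one consistent value. That makes 2.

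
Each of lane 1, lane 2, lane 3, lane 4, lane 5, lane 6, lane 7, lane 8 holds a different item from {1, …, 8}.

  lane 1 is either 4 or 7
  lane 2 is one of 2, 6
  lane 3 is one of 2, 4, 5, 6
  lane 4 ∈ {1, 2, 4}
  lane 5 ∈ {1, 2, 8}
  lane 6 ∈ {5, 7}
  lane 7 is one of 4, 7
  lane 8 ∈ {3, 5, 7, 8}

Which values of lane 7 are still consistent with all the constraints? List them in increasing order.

4, 7

The 8 variables together cover exactly {1, 2, 3, 4, 5, 6, 7, 8} — 8 values for 8 variables — and 3 appears only in lane 8's list, so lane 8 = 3.
The 7 still-open variables draw from only 7 values {1, 2, 4, 5, 6, 7, 8}, so each is used; only lane 5 can be 8, hence lane 5 = 8.
Among the 6 still-open variables, 1 fits only lane 4 (and all 6 values in {1, 2, 4, 5, 6, 7} must be used), so lane 4 = 1.
lane 1 and lane 7 between them cover only {4, 7} — a naked pair. Remove those values from lane 3, lane 6.
lane 6 must be 5 (only option left). Eliminate 5 elsewhere: lane 3.
No further eliminations apply; lane 7 can still be any of 4, 7.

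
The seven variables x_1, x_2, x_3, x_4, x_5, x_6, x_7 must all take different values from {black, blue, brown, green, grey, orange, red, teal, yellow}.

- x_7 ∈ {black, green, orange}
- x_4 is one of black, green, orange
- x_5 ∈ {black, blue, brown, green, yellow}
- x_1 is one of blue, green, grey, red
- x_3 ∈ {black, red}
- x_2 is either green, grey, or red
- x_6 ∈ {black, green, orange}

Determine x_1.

x_4, x_6, x_7 share exactly the 3 values {black, green, orange}; by pigeonhole those values go to them, so strike black, green, orange from x_1, x_2, x_3, x_5.
x_3 must be red (only option left). Remove red from x_1, x_2.
x_2's domain is down to {grey}, so x_2 = grey. Remove grey from x_1.
So x_1 = blue.

blue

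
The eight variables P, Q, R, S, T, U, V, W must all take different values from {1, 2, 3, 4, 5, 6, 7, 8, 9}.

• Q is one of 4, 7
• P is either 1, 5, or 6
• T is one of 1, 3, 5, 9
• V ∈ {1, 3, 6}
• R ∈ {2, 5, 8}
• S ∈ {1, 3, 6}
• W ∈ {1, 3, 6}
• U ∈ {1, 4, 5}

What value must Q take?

S, V, W between them cover only {1, 3, 6} — a naked triple. Remove those values from P, T, U.
P must be 5 (only option left). Eliminate 5 elsewhere: R, T, U.
T must be 9 (only option left).
That leaves U = 4. Remove 4 from Q.
So Q = 7.

7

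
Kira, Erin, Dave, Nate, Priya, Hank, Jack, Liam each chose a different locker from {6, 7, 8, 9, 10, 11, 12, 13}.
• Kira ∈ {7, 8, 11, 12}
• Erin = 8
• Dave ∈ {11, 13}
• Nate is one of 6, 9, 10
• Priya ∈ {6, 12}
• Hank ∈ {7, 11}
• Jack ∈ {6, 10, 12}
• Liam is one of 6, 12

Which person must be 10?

Erin's domain is down to {8}, so Erin = 8. Remove 8 from Kira.
The 7 still-open variables draw from only 7 values {6, 7, 9, 10, 11, 12, 13}, so each is used; only Nate can be 9, hence Nate = 9.
The 6 still-open variables together cover exactly {6, 7, 10, 11, 12, 13} — 6 values for 6 variables — and 10 appears only in Jack's list, so Jack = 10.

Jack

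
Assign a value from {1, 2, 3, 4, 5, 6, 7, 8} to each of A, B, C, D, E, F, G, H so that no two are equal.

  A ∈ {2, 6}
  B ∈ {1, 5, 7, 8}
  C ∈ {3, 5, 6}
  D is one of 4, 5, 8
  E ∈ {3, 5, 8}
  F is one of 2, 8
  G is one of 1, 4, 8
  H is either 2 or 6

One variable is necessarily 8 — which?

F

The 8 variables draw from only 8 values {1, 2, 3, 4, 5, 6, 7, 8}, so each is used; only B can be 7, hence B = 7.
The 7 still-open variables draw from only 7 values {1, 2, 3, 4, 5, 6, 8}, so each is used; only G can be 1, hence G = 1.
The 6 still-open variables together cover exactly {2, 3, 4, 5, 6, 8} — 6 values for 6 variables — and 4 appears only in D's list, so D = 4.
A and H between them cover only {2, 6} — a naked pair. Remove those values from C, F.
So 8 goes to F.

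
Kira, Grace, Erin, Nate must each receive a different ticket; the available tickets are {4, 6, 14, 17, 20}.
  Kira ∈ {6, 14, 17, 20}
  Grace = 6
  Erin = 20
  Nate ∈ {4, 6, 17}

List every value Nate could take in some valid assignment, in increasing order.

Grace must be 6 (only option left). Strike 6 from Kira, Nate.
Erin must be 20 (only option left). Strike 20 from Kira.
No further eliminations apply; Nate can still be any of 4, 17.

4, 17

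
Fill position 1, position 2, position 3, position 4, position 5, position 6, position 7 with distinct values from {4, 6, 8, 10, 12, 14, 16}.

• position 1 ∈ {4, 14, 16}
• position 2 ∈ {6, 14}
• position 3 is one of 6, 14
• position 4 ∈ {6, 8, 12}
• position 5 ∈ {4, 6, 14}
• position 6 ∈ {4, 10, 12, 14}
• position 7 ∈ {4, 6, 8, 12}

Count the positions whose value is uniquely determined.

The 7 variables draw from only 7 values {4, 6, 8, 10, 12, 14, 16}, so each is used; only position 6 can be 10, hence position 6 = 10.
The 6 still-open variables together cover exactly {4, 6, 8, 12, 14, 16} — 6 values for 6 variables — and 16 appears only in position 1's list, so position 1 = 16.
position 2 and position 3 between them cover only {6, 14} — a naked pair. Remove those values from position 4, position 5, position 7.
position 5 must be 4 (only option left). Remove 4 from position 7.
Determined: position 1=16, position 5=4, position 6=10. The other positions each still have more than one consistent value. That makes 3.

3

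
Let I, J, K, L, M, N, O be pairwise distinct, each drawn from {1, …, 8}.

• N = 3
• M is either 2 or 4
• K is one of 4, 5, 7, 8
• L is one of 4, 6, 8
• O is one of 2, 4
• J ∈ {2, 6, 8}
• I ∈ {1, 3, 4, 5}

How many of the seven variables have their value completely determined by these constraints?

N must be 3 (only option left). Eliminate 3 elsewhere: I.
M and O between them cover only {2, 4} — a naked pair. Remove those values from I, J, K, L.
The 2 variables J and L are confined to {6, 8}, which locks those values in; drop them from K.
Determined: N=3. The other variables each still have more than one consistent value. That makes 1.

1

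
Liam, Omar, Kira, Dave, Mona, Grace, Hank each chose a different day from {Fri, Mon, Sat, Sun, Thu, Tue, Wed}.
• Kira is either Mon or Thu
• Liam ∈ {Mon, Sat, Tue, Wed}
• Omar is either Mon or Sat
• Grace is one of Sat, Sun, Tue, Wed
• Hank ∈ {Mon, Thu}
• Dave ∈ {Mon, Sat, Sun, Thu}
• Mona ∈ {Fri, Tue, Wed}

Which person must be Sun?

Dave

Among the 7 variables, Fri fits only Mona (and all 7 values in {Fri, Mon, Sat, Sun, Thu, Tue, Wed} must be used), so Mona = Fri.
The 2 variables Kira and Hank are confined to {Mon, Thu}, which locks those values in; drop them from Liam, Omar, Dave.
Omar has just one choice, so Omar = Sat. Eliminate Sat elsewhere: Liam, Dave, Grace.
So Sun goes to Dave.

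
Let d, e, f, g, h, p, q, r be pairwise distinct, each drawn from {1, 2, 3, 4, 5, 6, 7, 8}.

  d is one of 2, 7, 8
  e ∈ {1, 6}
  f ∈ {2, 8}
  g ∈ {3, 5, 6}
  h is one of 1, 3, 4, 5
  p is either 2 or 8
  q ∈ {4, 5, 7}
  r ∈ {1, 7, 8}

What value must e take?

6

f and p between them cover only {2, 8} — a naked pair. Remove those values from d, r.
d must be 7 (only option left). So q, r can't be 7.
r has just one choice, so r = 1. Eliminate 1 elsewhere: e, h.
So e = 6.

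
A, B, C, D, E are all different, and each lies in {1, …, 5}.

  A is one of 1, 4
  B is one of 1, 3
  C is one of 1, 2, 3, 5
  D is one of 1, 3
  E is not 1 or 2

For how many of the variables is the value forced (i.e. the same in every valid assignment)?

3

Among the 5 variables, 2 fits only C (and all 5 values in {1, 2, 3, 4, 5} must be used), so C = 2.
The 4 still-open variables draw from only 4 values {1, 3, 4, 5}, so each is used; only E can be 5, hence E = 5.
The 3 still-open variables together cover exactly {1, 3, 4} — 3 values for 3 variables — and 4 appears only in A's list, so A = 4.
Determined: A=4, C=2, E=5. The other variables each still have more than one consistent value. That makes 3.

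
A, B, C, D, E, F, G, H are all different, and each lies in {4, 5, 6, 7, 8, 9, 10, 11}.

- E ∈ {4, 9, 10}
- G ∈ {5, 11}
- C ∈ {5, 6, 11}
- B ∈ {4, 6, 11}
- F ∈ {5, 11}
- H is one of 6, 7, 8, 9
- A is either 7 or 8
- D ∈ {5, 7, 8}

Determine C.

Among the 8 variables, 10 fits only E (and all 8 values in {4, 5, 6, 7, 8, 9, 10, 11} must be used), so E = 10.
Among the 7 still-open variables, 4 fits only B (and all 7 values in {4, 5, 6, 7, 8, 9, 11} must be used), so B = 4.
Among the 6 still-open variables, 9 fits only H (and all 6 values in {5, 6, 7, 8, 9, 11} must be used), so H = 9.
Among the 5 still-open variables, 6 fits only C (and all 5 values in {5, 6, 7, 8, 11} must be used), so C = 6.

6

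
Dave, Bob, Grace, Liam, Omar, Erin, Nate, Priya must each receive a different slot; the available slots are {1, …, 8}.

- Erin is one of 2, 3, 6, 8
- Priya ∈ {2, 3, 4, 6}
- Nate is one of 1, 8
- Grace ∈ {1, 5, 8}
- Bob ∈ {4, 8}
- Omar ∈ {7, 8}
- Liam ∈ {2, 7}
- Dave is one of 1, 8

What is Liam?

2

Among the 8 variables, 5 fits only Grace (and all 8 values in {1, 2, 3, 4, 5, 6, 7, 8} must be used), so Grace = 5.
Dave and Nate share exactly the 2 values {1, 8}; by pigeonhole those values go to them, so strike 1, 8 from Bob, Omar, Erin.
That leaves Bob = 4. Strike 4 from Priya.
That leaves Omar = 7. So Liam can't be 7.
So Liam = 2.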